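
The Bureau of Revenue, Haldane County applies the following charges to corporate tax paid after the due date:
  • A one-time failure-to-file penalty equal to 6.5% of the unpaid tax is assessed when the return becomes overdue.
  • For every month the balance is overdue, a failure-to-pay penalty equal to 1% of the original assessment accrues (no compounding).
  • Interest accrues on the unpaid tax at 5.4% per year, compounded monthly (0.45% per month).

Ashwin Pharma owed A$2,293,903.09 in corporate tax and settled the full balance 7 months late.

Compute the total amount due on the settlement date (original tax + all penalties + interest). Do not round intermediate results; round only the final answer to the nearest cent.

A$2,676,820.79

Failure-to-file penalty: 6.5% × A$2,293,903.09 = A$149,103.70…
Failure-to-pay penalty = 1% × A$2,293,903.09 × 7 mo = A$160,573.22…
Interest: A$2,293,903.09 × ((1 + 0.0045)^7 − 1) = A$2,293,903.09 × 0.0319285… = A$73,240.7788…
Total = A$2,293,903.09 + A$309,676.9172… + A$73,240.7788… = A$2,676,820.79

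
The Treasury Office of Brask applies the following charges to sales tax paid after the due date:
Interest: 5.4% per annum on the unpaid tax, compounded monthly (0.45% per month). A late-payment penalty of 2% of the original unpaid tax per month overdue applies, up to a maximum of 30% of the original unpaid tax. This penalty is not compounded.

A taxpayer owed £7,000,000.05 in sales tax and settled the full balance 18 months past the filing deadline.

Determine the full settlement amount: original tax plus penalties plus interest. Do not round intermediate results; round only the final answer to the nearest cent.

Penalty (uncapped): 18 × 2% × £7,000,000.05 = £2,520,000.02…; cap = 30% × £7,000,000.05 = £2,100,000.02… → penalty = £2,100,000.02…
Interest: £7,000,000.05 × ((1 + 0.0045)^18 − 1) = £7,000,000.05 × 0.0841739… = £589,217.1555…
Total = £7,000,000.05 + £2,100,000.0150 + £589,217.1555… = £9,689,217.22

£9,689,217.22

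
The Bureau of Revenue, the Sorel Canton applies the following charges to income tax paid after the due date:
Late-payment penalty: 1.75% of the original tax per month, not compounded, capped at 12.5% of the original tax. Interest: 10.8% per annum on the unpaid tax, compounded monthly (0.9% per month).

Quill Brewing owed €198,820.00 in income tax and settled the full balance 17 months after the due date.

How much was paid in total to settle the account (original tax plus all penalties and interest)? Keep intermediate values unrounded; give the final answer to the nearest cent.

€256,383.90

Penalty (uncapped): 17 × 1.75% × €198,820.00 = €59,148.95; cap = 12.5% × €198,820.00 = €24,852.50 → penalty = €24,852.50
Interest: €198,820.00 × ((1 + 0.009)^17 − 1) = €198,820.00 × 0.1645277… = €32,711.3988…
Total = €198,820.00 + €24,852.5000 + €32,711.3988… = €256,383.90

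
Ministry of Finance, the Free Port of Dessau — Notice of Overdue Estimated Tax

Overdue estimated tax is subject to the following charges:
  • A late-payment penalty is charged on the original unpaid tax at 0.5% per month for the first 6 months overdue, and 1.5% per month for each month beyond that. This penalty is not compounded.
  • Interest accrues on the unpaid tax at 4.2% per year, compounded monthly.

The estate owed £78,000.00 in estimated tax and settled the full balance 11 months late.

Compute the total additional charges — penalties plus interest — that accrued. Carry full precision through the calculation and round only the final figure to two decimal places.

Penalty, months 1–6: 6 × 0.5% × £78,000.00 = £2,340.00
Penalty, months 7–11: 5 × 1.5% × £78,000.00 = £5,850.00
Interest (4.2%/yr ÷ 12 = 0.35%/month): £78,000.00 × ((1 + 0.0035)^11 − 1) = £3,056.1082…
Penalties + interest = £8,190.0000 + £3,056.1082… = £11,246.11

£11,246.11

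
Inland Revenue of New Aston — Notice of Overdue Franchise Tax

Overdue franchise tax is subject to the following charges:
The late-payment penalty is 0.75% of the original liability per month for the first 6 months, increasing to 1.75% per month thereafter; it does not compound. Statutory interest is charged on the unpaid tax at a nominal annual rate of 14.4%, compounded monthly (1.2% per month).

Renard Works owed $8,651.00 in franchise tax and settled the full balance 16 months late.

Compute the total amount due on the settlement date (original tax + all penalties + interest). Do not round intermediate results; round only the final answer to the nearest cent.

Penalty, months 1–6: 6 × 0.75% × $8,651.00 = $389.30…
Penalty, months 7–16: 10 × 1.75% × $8,651.00 = $1,513.93…
Interest: $8,651.00 × ((1 + 0.012)^16 − 1) = $8,651.00 × 0.2102865… = $1,819.1888…
Total = $8,651.00 + $1,903.2200 + $1,819.1888… = $12,373.41

$12,373.41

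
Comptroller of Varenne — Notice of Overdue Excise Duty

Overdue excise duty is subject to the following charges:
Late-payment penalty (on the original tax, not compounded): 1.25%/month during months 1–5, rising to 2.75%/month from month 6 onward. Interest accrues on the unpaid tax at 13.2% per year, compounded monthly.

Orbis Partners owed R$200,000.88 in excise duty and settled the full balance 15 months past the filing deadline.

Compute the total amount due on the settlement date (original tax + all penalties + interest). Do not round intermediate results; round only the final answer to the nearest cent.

R$303,167.55

Penalty, months 1–5: 5 × 1.25% × R$200,000.88 = R$12,500.06…
Penalty, months 6–15: 10 × 2.75% × R$200,000.88 = R$55,000.24…
Interest (13.2%/yr ÷ 12 = 1.1%/month): R$200,000.88 × ((1 + 0.011)^15 − 1) = R$35,666.3735…
Total = R$200,000.88 + R$67,500.2970 + R$35,666.3735… = R$303,167.55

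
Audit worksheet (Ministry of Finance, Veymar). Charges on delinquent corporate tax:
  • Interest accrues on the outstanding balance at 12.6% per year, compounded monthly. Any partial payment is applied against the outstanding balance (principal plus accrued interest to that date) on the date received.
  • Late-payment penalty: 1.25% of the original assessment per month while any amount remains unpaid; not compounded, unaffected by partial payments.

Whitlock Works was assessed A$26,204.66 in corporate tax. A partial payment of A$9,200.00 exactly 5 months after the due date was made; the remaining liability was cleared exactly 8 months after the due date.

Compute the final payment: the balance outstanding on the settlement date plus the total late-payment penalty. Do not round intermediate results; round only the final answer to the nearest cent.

A$21,616.08

Monthly rate = 12.6% ÷ 12 = 1.05%
Balance at month 5: A$26,204.6600 × (1 + 0.0105)^5 = A$27,609.6002…
After A$9,200.00 payment: A$27,609.6002… − A$9,200.00 = A$18,409.6002…
Balance at month 8: A$18,409.6002… × (1 + 0.0105)^3 = A$18,995.6129…
Penalty: 8 × 1.25% × A$26,204.66 = A$2,620.47…
Final settlement = outstanding balance + penalty = A$18,995.6129… + A$2,620.47… = A$21,616.08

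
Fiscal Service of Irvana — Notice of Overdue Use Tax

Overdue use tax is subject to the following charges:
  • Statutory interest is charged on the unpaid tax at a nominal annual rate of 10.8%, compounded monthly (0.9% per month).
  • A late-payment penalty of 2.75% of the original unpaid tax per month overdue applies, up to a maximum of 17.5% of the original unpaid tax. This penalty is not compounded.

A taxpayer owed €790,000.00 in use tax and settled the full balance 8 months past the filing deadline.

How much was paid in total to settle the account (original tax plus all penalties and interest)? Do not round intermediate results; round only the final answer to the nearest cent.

€986,954.34

Penalty (uncapped): 8 × 2.75% × €790,000.00 = €173,800.00; cap = 17.5% × €790,000.00 = €138,250.00 → penalty = €138,250.00
Interest: €790,000.00 × ((1 + 0.009)^8 − 1) = €790,000.00 × 0.0743093… = €58,704.3364…
Total = €790,000.00 + €138,250.0000 + €58,704.3364… = €986,954.34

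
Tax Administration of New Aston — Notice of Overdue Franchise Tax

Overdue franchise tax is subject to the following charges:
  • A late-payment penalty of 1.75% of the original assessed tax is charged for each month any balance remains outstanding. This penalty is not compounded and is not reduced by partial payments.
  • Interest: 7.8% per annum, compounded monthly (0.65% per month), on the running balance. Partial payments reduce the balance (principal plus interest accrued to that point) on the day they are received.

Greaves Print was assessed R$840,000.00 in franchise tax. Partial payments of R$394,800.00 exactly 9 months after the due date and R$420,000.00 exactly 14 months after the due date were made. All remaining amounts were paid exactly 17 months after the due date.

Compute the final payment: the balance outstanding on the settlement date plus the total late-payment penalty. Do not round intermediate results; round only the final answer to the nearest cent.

Balance at month 9: R$840,000.0000 × (1 + 0.0065)^9 = R$890,437.2077…
After R$394,800.00 payment: R$890,437.2077… − R$394,800.00 = R$495,637.2077…
Balance at month 14: R$495,637.2077… × (1 + 0.0065)^5 = R$511,956.1892…
After R$420,000.00 payment: R$511,956.1892… − R$420,000.00 = R$91,956.1892…
Balance at month 17: R$91,956.1892… × (1 + 0.0065)^3 = R$93,761.0156…
Penalty: 17 × 1.75% × R$840,000.00 = R$249,900.00
Final settlement = outstanding balance + penalty = R$93,761.0156… + R$249,900.00 = R$343,661.02

R$343,661.02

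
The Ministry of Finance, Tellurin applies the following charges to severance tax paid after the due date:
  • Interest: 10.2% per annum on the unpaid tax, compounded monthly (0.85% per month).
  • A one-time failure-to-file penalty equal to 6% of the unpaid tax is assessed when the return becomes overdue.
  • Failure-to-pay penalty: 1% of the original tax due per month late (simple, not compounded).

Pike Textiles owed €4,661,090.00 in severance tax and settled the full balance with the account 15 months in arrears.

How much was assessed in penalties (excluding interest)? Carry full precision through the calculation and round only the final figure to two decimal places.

Failure-to-file penalty: 6% × €4,661,090.00 = €279,665.40
Failure-to-pay penalty = 1% × €4,661,090.00 × 15 mo = €699,163.50
Total penalty = €279,665.40 + €699,163.50 = €978,828.90

€978,828.90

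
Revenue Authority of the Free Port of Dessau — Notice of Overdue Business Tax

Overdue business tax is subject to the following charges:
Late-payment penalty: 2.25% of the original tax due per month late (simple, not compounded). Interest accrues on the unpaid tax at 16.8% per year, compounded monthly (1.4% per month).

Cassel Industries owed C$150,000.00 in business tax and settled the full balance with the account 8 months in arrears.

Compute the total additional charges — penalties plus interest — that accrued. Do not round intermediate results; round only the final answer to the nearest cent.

Late-payment penalty: 8 × 2.25% × C$150,000.00 = C$27,000.00
Interest: C$150,000.00 × ((1 + 0.014)^8 − 1) = C$150,000.00 × 0.1176444… = C$17,646.6575…
Penalties + interest = C$27,000.0000 + C$17,646.6575… = C$44,646.66

C$44,646.66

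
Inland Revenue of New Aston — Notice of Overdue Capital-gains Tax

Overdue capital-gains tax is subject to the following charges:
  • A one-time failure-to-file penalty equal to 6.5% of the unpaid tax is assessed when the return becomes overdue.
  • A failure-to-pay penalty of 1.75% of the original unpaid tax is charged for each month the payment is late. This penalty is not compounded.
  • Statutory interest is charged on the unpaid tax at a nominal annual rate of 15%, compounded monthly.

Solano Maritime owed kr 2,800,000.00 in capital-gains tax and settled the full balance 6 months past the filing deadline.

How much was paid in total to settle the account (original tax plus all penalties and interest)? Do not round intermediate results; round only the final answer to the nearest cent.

kr 3,492,672.91

Failure-to-file penalty: 6.5% × kr 2,800,000.00 = kr 182,000.00
Failure-to-pay penalty = 1.75% × kr 2,800,000.00 × 6 mo = kr 294,000.00
Interest (15%/yr ÷ 12 = 1.25%/month): kr 2,800,000.00 × ((1 + 0.0125)^6 − 1) = kr 216,672.9055…
Total = kr 2,800,000.00 + kr 476,000.0000 + kr 216,672.9055… = kr 3,492,672.91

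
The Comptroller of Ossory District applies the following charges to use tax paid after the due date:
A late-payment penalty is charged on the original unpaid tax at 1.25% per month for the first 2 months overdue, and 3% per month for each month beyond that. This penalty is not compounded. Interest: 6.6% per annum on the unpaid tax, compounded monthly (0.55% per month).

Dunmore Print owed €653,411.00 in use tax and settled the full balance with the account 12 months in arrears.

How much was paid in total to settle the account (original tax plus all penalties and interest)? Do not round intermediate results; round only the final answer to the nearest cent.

Penalty, months 1–2: 2 × 1.25% × €653,411.00 = €16,335.28…
Penalty, months 3–12: 10 × 3% × €653,411.00 = €196,023.30
Interest: €653,411.00 × ((1 + 0.0055)^12 − 1) = €653,411.00 × 0.0680336… = €44,453.8761…
Total = €653,411.00 + €212,358.5750 + €44,453.8761… = €910,223.45

€910,223.45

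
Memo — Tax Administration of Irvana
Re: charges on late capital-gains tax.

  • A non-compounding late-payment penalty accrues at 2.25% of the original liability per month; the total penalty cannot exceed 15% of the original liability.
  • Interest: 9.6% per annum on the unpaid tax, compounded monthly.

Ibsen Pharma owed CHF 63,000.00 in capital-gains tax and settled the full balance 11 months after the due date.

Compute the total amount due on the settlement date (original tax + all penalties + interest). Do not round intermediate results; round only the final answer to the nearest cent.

Penalty (uncapped): 11 × 2.25% × CHF 63,000.00 = CHF 15,592.50; cap = 15% × CHF 63,000.00 = CHF 9,450.00 → penalty = CHF 9,450.00
Interest (9.6%/yr ÷ 12 = 0.8%/month): CHF 63,000.00 × ((1 + 0.008)^11 − 1) = CHF 5,771.1684…
Total = CHF 63,000.00 + CHF 9,450.0000 + CHF 5,771.1684… = CHF 78,221.17

CHF 78,221.17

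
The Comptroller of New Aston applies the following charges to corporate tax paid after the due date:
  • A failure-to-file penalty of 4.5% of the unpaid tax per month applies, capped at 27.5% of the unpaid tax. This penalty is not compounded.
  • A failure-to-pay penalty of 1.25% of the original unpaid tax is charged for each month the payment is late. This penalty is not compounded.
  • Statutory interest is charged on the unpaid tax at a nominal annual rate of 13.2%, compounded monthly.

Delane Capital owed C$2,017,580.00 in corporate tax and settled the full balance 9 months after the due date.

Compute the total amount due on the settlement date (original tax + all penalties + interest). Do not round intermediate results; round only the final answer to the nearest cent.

C$3,008,150.59

Failure-to-file: 9 × 4.5% × C$2,017,580.00 = C$817,119.90, capped at 27.5% × C$2,017,580.00 = C$554,834.50
Failure-to-pay penalty: 9 × 1.25% × C$2,017,580.00 = C$226,977.75
Interest (13.2%/yr ÷ 12 = 1.1%/month): C$2,017,580.00 × ((1 + 0.011)^9 − 1) = C$208,758.3352…
Total = C$2,017,580.00 + C$781,812.2500 + C$208,758.3352… = C$3,008,150.59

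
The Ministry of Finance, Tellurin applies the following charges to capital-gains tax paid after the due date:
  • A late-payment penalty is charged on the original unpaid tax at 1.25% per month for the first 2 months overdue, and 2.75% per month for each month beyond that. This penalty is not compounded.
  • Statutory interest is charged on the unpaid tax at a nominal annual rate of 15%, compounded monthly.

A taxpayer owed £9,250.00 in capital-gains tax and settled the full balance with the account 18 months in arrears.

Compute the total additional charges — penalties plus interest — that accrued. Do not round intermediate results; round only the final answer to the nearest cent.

£6,619.09

Penalty, months 1–2: 2 × 1.25% × £9,250.00 = £231.25
Penalty, months 3–18: 16 × 2.75% × £9,250.00 = £4,070.00
Interest (15%/yr ÷ 12 = 1.25%/month): £9,250.00 × ((1 + 0.0125)^18 − 1) = £2,317.8409…
Penalties + interest = £4,301.2500 + £2,317.8409… = £6,619.09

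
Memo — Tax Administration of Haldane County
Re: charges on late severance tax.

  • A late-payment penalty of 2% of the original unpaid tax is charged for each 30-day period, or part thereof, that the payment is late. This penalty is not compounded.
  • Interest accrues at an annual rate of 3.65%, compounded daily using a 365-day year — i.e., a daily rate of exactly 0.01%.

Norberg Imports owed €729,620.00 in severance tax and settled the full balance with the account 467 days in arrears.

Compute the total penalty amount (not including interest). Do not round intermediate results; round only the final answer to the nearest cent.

€233,478.40

Penalty periods: ⌈467/30⌉ = 16; penalty = 16 × 2% × €729,620.00 = €233,478.40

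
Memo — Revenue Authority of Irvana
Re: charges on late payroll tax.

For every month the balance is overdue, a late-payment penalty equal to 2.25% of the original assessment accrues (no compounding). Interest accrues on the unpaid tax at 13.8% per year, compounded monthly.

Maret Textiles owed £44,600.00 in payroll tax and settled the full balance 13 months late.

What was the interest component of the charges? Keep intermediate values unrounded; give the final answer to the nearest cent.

£7,147.74

Interest (13.8%/yr ÷ 12 = 1.15%/month): £44,600.00 × ((1 + 0.0115)^13 − 1) = £7,147.7404…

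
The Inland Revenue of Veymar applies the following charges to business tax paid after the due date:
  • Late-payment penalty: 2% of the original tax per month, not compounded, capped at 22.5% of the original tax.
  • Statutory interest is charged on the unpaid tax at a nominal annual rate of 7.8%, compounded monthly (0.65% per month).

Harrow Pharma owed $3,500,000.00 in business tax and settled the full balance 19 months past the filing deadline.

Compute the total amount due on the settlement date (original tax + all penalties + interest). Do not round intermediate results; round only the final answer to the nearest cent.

Penalty (uncapped): 19 × 2% × $3,500,000.00 = $1,330,000.00; cap = 22.5% × $3,500,000.00 = $787,500.00 → penalty = $787,500.00
Interest: $3,500,000.00 × ((1 + 0.0065)^19 − 1) = $3,500,000.00 × 0.1309979… = $458,492.7113…
Total = $3,500,000.00 + $787,500.0000 + $458,492.7113… = $4,745,992.71

$4,745,992.71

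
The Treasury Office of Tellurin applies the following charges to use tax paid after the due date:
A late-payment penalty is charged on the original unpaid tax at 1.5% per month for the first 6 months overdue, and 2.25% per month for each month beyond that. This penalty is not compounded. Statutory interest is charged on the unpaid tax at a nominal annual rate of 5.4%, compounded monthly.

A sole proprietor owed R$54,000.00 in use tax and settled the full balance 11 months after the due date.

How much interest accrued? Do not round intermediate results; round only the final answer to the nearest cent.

R$2,733.96

Interest (5.4%/yr ÷ 12 = 0.45%/month): R$54,000.00 × ((1 + 0.0045)^11 − 1) = R$2,733.9618…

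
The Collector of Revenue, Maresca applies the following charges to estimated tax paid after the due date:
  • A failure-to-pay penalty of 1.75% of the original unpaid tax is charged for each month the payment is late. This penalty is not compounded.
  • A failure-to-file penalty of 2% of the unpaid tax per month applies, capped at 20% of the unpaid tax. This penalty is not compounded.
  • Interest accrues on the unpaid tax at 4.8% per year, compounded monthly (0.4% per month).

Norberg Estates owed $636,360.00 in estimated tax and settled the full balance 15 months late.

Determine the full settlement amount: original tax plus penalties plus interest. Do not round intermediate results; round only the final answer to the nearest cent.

$969,945.94

Failure-to-file: 15 × 2% × $636,360.00 = $190,908.00, capped at 20% × $636,360.00 = $127,272.00
Failure-to-pay penalty: 15 × 1.75% × $636,360.00 = $167,044.50
Interest: $636,360.00 × ((1 + 0.004)^15 − 1) = $636,360.00 × 0.0617095… = $39,269.4399…
Total = $636,360.00 + $294,316.5000 + $39,269.4399… = $969,945.94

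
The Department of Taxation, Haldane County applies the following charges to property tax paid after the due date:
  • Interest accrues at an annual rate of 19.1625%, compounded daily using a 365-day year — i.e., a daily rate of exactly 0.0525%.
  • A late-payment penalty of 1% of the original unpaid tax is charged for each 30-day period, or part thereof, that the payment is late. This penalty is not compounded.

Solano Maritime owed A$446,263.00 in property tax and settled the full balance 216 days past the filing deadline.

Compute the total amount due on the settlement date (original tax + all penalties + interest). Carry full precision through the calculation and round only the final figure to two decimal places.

Penalty periods: ⌈216/30⌉ = 8; penalty = 8 × 1% × A$446,263.00 = A$35,701.04
Interest: A$446,263.00 × ((1 + 0.000525)^216 − 1) = A$446,263.00 × 0.12004655… = A$53,572.3315…
Total = A$446,263.00 + A$35,701.0400 + A$53,572.3315… = A$535,536.37

A$535,536.37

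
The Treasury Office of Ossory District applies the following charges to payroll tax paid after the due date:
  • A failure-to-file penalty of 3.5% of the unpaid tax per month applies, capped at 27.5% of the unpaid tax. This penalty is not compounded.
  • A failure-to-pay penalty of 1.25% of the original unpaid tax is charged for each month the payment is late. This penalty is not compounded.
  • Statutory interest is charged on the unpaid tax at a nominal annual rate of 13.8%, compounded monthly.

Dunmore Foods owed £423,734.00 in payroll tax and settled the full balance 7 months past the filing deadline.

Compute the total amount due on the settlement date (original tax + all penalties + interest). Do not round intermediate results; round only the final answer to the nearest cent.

£599,935.77

Failure-to-file: 7 × 3.5% × £423,734.00 = £103,814.83 (under the 27.5% cap)
Failure-to-pay penalty = 1.25% × £423,734.00 × 7 mo = £37,076.73…
Interest (13.8%/yr ÷ 12 = 1.15%/month): £423,734.00 × ((1 + 0.0115)^7 − 1) = £35,310.2191…
Total = £423,734.00 + £140,891.5550 + £35,310.2191… = £599,935.77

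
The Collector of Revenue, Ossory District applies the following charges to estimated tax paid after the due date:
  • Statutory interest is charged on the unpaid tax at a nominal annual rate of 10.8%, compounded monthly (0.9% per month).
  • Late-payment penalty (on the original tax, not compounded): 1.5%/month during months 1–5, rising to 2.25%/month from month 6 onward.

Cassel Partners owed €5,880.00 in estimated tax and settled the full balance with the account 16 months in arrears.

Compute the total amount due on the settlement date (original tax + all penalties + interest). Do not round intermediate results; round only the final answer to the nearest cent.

Penalty, months 1–5: 5 × 1.5% × €5,880.00 = €441.00
Penalty, months 6–16: 11 × 2.25% × €5,880.00 = €1,455.30
Interest: €5,880.00 × ((1 + 0.009)^16 − 1) = €5,880.00 × 0.1541404… = €906.3458…
Total = €5,880.00 + €1,896.3000 + €906.3458… = €8,682.65

€8,682.65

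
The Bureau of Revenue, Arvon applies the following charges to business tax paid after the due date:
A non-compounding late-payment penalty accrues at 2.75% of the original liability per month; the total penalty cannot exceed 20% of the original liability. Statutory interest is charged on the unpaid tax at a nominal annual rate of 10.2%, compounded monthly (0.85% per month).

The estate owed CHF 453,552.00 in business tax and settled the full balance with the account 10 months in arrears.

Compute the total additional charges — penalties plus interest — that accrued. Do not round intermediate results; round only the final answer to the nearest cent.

Penalty (uncapped): 10 × 2.75% × CHF 453,552.00 = CHF 124,726.80; cap = 20% × CHF 453,552.00 = CHF 90,710.40 → penalty = CHF 90,710.40
Interest: CHF 453,552.00 × ((1 + 0.0085)^10 − 1) = CHF 453,552.00 × 0.0883261… = CHF 40,060.4578…
Penalties + interest = CHF 90,710.4000 + CHF 40,060.4578… = CHF 130,770.86

CHF 130,770.86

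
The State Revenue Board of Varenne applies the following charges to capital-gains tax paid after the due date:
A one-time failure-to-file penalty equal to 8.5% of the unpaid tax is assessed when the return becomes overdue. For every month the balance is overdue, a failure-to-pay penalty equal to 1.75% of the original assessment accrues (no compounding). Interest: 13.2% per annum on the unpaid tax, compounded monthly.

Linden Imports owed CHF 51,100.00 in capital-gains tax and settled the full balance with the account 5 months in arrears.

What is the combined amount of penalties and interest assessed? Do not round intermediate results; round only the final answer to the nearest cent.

CHF 11,687.76

Failure-to-file penalty: 8.5% × CHF 51,100.00 = CHF 4,343.50
Failure-to-pay penalty: 5 × 1.75% × CHF 51,100.00 = CHF 4,471.25
Interest (13.2%/yr ÷ 12 = 1.1%/month): CHF 51,100.00 × ((1 + 0.011)^5 − 1) = CHF 2,873.0149…
Penalties + interest = CHF 8,814.7500 + CHF 2,873.0149… = CHF 11,687.76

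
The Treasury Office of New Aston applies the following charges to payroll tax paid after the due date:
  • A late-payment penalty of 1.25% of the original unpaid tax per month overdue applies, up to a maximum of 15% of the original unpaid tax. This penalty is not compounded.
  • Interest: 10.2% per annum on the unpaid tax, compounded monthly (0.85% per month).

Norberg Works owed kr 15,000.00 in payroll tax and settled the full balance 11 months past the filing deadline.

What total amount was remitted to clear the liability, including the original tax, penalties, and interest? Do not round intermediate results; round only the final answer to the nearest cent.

kr 18,526.15

Penalty: 11 × 1.25% × kr 15,000.00 = kr 2,062.50 (below the 15% cap of kr 2,250.00)
Interest: kr 15,000.00 × ((1 + 0.0085)^11 − 1) = kr 15,000.00 × 0.0975768… = kr 1,463.6524…
Total = kr 15,000.00 + kr 2,062.5000 + kr 1,463.6524… = kr 18,526.15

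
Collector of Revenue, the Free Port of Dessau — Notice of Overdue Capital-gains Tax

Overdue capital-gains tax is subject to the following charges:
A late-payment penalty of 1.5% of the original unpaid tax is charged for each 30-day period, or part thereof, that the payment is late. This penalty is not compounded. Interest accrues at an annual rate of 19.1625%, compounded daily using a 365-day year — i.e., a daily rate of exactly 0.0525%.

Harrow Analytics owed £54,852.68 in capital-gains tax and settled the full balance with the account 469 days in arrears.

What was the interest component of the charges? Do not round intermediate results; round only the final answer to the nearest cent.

£15,309.64

Interest: £54,852.68 × ((1 + 0.000525)^469 − 1) = £54,852.68 × 0.27910471… = £15,309.6414…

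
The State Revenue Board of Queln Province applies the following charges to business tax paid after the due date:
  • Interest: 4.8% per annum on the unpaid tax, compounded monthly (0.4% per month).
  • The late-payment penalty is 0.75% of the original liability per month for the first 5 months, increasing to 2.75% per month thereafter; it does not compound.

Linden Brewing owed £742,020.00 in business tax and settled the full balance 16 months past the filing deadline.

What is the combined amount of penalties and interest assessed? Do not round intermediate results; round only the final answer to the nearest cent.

£301,227.70

Penalty, months 1–5: 5 × 0.75% × £742,020.00 = £27,825.75
Penalty, months 6–16: 11 × 2.75% × £742,020.00 = £224,461.05
Interest: £742,020.00 × ((1 + 0.004)^16 − 1) = £742,020.00 × 0.0659563… = £48,940.9015…
Penalties + interest = £252,286.8000 + £48,940.9015… = £301,227.70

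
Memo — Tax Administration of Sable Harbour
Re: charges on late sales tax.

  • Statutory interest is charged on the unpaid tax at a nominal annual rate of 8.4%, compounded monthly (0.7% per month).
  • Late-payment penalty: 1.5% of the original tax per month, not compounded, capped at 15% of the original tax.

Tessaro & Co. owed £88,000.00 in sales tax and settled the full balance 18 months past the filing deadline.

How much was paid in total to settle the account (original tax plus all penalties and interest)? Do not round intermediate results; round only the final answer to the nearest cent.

£112,973.03

Penalty (uncapped): 18 × 1.5% × £88,000.00 = £23,760.00; cap = 15% × £88,000.00 = £13,200.00 → penalty = £13,200.00
Interest: £88,000.00 × ((1 + 0.007)^18 − 1) = £88,000.00 × 0.1337844… = £11,773.0256…
Total = £88,000.00 + £13,200.0000 + £11,773.0256… = £112,973.03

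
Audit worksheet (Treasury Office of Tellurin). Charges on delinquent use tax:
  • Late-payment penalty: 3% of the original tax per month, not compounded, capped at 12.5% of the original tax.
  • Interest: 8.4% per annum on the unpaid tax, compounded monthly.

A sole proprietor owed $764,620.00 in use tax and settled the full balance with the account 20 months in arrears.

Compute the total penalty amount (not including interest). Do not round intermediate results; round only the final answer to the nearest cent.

$95,577.50

Penalty (uncapped): 20 × 3% × $764,620.00 = $458,772.00; cap = 12.5% × $764,620.00 = $95,577.50 → penalty = $95,577.50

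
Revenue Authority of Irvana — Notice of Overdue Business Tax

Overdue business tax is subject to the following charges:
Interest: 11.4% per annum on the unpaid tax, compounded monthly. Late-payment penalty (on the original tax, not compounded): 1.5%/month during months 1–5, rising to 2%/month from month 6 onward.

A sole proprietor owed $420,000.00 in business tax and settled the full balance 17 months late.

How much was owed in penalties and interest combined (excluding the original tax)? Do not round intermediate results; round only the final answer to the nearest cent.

Penalty, months 1–5: 5 × 1.5% × $420,000.00 = $31,500.00
Penalty, months 6–17: 12 × 2% × $420,000.00 = $100,800.00
Interest (11.4%/yr ÷ 12 = 0.95%/month): $420,000.00 × ((1 + 0.0095)^17 − 1) = $73,238.2931…
Penalties + interest = $132,300.0000 + $73,238.2931… = $205,538.29

$205,538.29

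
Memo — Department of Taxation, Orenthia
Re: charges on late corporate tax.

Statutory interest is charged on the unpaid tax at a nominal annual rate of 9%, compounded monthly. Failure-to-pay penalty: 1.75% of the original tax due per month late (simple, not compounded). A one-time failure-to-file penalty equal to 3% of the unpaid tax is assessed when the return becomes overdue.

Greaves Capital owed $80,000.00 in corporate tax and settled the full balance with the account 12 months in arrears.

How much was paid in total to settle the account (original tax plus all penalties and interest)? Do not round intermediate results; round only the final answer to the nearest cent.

Failure-to-file penalty: 3% × $80,000.00 = $2,400.00
Failure-to-pay penalty: 12 × 1.75% × $80,000.00 = $16,800.00
Interest (9%/yr ÷ 12 = 0.75%/month): $80,000.00 × ((1 + 0.0075)^12 − 1) = $7,504.5518…
Total = $80,000.00 + $19,200.0000 + $7,504.5518… = $106,704.55

$106,704.55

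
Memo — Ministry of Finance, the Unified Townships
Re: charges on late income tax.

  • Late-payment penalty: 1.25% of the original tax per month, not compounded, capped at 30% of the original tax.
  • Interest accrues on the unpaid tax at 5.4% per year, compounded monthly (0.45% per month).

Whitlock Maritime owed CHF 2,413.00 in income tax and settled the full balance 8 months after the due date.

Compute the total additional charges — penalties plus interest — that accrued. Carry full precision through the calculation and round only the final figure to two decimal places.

Penalty: 8 × 1.25% × CHF 2,413.00 = CHF 241.30 (below the 30% cap of CHF 723.90)
Interest: CHF 2,413.00 × ((1 + 0.0045)^8 − 1) = CHF 2,413.00 × 0.0365721… = CHF 88.2486…
Penalties + interest = CHF 241.3000 + CHF 88.2486… = CHF 329.55

CHF 329.55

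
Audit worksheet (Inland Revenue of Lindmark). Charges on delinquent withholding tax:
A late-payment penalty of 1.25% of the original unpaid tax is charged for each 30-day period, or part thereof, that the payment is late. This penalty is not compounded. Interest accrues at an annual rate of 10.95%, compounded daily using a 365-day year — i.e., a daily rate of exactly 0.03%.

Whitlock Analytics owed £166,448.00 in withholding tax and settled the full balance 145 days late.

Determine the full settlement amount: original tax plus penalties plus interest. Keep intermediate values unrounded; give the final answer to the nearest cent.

Penalty periods: ⌈145/30⌉ = 5; penalty = 5 × 1.25% × £166,448.00 = £10,403.00
Interest: £166,448.00 × ((1 + 0.0003)^145 − 1) = £166,448.00 × 0.04445318… = £7,399.1430…
Total = £166,448.00 + £10,403.0000 + £7,399.1430… = £184,250.14

£184,250.14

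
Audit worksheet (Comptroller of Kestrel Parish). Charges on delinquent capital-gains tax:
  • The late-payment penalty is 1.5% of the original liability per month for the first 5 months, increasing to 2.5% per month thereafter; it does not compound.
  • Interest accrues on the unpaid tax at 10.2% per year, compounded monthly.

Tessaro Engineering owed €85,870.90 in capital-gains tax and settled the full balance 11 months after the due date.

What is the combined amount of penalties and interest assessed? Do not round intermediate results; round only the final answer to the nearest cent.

Penalty, months 1–5: 5 × 1.5% × €85,870.90 = €6,440.32…
Penalty, months 6–11: 6 × 2.5% × €85,870.90 = €12,880.64…
Interest (10.2%/yr ÷ 12 = 0.85%/month): €85,870.90 × ((1 + 0.0085)^11 − 1) = €8,379.0097…
Penalties + interest = €19,320.9525 + €8,379.0097… = €27,699.96

€27,699.96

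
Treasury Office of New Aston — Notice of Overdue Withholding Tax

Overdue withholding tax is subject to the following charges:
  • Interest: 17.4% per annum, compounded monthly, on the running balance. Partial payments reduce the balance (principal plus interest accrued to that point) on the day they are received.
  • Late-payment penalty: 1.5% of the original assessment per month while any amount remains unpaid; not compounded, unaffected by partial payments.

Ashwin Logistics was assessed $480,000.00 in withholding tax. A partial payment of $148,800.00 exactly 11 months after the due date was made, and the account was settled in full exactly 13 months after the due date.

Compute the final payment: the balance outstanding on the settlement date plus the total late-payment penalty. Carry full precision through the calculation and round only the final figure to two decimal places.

Monthly rate = 17.4% ÷ 12 = 1.45%
Balance at month 11: $480,000.0000 × (1 + 0.0145)^11 = $562,359.1974…
After $148,800.00 payment: $562,359.1974… − $148,800.00 = $413,559.1974…
Balance at month 13: $413,559.1974… × (1 + 0.0145)^2 = $425,639.3650…
Penalty: 13 × 1.5% × $480,000.00 = $93,600.00
Final settlement = outstanding balance + penalty = $425,639.3650… + $93,600.00 = $519,239.36

$519,239.36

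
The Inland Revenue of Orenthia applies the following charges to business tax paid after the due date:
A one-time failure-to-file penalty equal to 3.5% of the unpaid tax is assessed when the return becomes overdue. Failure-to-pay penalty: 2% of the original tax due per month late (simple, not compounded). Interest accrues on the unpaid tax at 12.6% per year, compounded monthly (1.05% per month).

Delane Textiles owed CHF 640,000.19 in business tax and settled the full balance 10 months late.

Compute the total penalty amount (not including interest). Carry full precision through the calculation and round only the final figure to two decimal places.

CHF 150,400.04

Failure-to-file penalty: 3.5% × CHF 640,000.19 = CHF 22,400.01…
Failure-to-pay penalty: 10 × 2% × CHF 640,000.19 = CHF 128,000.04…
Total penalty = CHF 22,400.01… + CHF 128,000.04… = CHF 150,400.04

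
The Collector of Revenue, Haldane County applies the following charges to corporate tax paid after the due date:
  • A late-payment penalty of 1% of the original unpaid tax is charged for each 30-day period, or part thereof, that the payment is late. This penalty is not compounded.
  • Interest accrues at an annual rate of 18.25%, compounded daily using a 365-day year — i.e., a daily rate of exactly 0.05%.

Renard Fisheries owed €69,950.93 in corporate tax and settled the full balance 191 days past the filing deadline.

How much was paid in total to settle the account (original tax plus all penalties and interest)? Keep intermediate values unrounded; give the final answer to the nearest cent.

€81,855.36

Penalty periods: ⌈191/30⌉ = 7; penalty = 7 × 1% × €69,950.93 = €4,896.57…
Interest: €69,950.93 × ((1 + 0.0005)^191 − 1) = €69,950.93 × 0.10018256… = €7,007.8635…
Total = €69,950.93 + €4,896.5651 + €7,007.8635… = €81,855.36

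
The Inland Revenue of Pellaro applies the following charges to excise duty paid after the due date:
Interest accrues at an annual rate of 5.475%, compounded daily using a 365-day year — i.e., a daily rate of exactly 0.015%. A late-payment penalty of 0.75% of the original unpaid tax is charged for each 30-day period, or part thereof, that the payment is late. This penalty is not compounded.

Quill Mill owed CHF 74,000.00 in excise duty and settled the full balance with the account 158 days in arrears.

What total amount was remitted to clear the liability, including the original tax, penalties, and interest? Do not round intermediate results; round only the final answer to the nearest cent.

CHF 79,104.61

Penalty periods: ⌈158/30⌉ = 6; penalty = 6 × 0.75% × CHF 74,000.00 = CHF 3,330.00
Interest: CHF 74,000.00 × ((1 + 0.00015)^158 − 1) = CHF 74,000.00 × 0.02398126… = CHF 1,774.6130…
Total = CHF 74,000.00 + CHF 3,330.0000 + CHF 1,774.6130… = CHF 79,104.61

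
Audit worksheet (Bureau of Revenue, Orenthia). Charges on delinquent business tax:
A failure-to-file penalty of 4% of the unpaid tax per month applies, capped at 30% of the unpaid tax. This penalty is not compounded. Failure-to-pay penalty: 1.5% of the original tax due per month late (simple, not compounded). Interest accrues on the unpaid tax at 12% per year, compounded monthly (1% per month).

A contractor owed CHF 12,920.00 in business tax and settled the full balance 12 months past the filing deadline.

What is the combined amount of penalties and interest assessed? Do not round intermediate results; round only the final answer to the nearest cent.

Failure-to-file: 12 × 4% × CHF 12,920.00 = CHF 6,201.60, capped at 30% × CHF 12,920.00 = CHF 3,876.00
Failure-to-pay penalty: 12 × 1.5% × CHF 12,920.00 = CHF 2,325.60
Interest: CHF 12,920.00 × ((1 + 0.01)^12 − 1) = CHF 12,920.00 × 0.1268250… = CHF 1,638.5794…
Penalties + interest = CHF 6,201.6000 + CHF 1,638.5794… = CHF 7,840.18

CHF 7,840.18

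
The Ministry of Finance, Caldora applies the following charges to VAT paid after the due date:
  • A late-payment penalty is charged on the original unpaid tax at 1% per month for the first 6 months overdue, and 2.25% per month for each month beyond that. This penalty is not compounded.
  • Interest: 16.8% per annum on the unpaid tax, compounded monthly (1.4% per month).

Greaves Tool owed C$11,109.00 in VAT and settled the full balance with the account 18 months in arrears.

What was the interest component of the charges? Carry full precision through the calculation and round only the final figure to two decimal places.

C$3,158.84

Interest: C$11,109.00 × ((1 + 0.014)^18 − 1) = C$11,109.00 × 0.2843494… = C$3,158.8376…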